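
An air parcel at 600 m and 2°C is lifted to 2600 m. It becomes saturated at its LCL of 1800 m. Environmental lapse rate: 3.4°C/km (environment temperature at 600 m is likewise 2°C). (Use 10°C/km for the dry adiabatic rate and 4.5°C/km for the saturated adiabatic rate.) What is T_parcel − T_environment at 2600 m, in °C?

Parcel:
  600 → 1800 m (dry, 10°C/km): ΔT = -10 × 1.2 = -12°C → T = -10°C
  1800 → 2600 m (saturated, 4.5°C/km): ΔT = -4.5 × 0.8 = -3.6°C → T = -13.6°C
Environment:
  600 → 2600 m (environment, 3.4°C/km): ΔT = -3.4 × 2 = -6.8°C → T = -4.8°C
T_parcel − T_env = -13.6 − (-4.8) = -8.8°C

-8.8°C (parcel cooler than environment)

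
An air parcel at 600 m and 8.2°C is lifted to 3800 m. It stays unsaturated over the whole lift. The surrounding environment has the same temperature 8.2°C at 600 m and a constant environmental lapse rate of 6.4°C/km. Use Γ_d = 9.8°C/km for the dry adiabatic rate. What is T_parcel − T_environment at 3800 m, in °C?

-10.88°C (parcel cooler than environment)

Parcel:
  600–3800 m, dry: Δz = 3.2 km ⇒ ΔT = -31.36°C; T = -23.16°C
Environment:
  600–3800 m, environment: Δz = 3.2 km ⇒ ΔT = -20.48°C; T = -12.28°C
T_parcel − T_env = -23.16 − (-12.28) = -10.88°C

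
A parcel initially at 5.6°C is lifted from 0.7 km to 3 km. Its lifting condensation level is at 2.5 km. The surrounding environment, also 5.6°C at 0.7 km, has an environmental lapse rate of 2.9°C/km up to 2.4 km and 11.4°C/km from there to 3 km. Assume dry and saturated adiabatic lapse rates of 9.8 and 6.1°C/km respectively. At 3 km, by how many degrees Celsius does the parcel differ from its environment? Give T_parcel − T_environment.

Parcel:
  From 700 m to 2500 m (dry): cools by 9.8 × 1.8 = 17.64°C, giving -12.04°C.
  From 2500 m to 3000 m (saturated): cools by 6.1 × 0.5 = 3.05°C, giving -15.09°C.
Environment:
  From 700 m to 2400 m (environment, lower layer): cools by 2.9 × 1.7 = 4.93°C, giving 0.67°C.
  From 2400 m to 3000 m (environment, upper layer): cools by 11.4 × 0.6 = 6.84°C, giving -6.17°C.
T_parcel − T_env = -15.09 − (-6.17) = -8.92°C

-8.92°C (parcel cooler than environment)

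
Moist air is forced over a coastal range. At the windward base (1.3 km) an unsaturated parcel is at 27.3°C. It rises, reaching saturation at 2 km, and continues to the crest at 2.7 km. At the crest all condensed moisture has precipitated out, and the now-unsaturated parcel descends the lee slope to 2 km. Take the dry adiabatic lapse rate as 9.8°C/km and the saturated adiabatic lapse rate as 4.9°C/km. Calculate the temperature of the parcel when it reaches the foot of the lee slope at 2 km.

1300–2000 m, dry: Δz = 0.7 km ⇒ ΔT = -6.86°C; T = 20.44°C
2000–2700 m, saturated: Δz = 0.7 km ⇒ ΔT = -3.43°C; T = 17.01°C
2700–2000 m, dry descent: Δz = 0.7 km ⇒ ΔT = +6.86°C; T = 23.87°C

23.87°C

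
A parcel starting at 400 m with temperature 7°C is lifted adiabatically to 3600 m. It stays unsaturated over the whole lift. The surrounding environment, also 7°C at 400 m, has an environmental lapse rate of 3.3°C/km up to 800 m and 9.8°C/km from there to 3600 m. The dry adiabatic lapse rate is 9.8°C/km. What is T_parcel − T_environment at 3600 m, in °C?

-2.6°C (parcel cooler than environment)

Parcel:
  400 → 3600 m (dry, 9.8°C/km): ΔT = -9.8 × 3.2 = -31.36°C → T = -24.36°C
Environment:
  400 → 800 m (environment, lower layer, 3.3°C/km): ΔT = -3.3 × 0.4 = -1.32°C → T = 5.68°C
  800 → 3600 m (environment, upper layer, 9.8°C/km): ΔT = -9.8 × 2.8 = -27.44°C → T = -21.76°C
T_parcel − T_env = -24.36 − (-21.76) = -2.6°C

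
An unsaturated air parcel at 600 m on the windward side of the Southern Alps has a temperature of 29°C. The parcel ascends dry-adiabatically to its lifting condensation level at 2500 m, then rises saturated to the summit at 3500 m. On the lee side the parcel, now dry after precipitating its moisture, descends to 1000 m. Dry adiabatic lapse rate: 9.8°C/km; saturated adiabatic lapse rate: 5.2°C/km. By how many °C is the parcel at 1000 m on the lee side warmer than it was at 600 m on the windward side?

600–2500 m, dry: Δz = 1.9 km ⇒ ΔT = -18.62°C; T = 10.38°C
2500–3500 m, saturated: Δz = 1 km ⇒ ΔT = -5.2°C; T = 5.18°C
3500–1000 m, dry descent: Δz = 2.5 km ⇒ ΔT = +24.5°C; T = 29.68°C
Net change vs windward start: 29.68 − 29 = +0.68°C

+0.68°C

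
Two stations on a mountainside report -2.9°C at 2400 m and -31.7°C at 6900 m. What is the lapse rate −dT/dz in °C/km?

6.4°C/km

Γ = −ΔT/Δz = (-2.9 − (-31.7)) / (6900 − 2400) m
  = 28.8°C / 4.5 km = 6.4°C/km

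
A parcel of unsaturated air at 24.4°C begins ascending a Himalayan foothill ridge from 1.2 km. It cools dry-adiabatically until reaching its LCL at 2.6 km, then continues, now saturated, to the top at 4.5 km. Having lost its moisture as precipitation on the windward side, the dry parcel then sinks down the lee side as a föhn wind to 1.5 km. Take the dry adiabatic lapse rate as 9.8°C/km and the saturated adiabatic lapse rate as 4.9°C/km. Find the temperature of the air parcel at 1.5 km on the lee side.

1200–2600 m, dry: Δz = 1.4 km ⇒ ΔT = -13.72°C; T = 10.68°C
2600–4500 m, saturated: Δz = 1.9 km ⇒ ΔT = -9.31°C; T = 1.37°C
4500–1500 m, dry descent: Δz = 3 km ⇒ ΔT = +29.4°C; T = 30.77°C

30.77°C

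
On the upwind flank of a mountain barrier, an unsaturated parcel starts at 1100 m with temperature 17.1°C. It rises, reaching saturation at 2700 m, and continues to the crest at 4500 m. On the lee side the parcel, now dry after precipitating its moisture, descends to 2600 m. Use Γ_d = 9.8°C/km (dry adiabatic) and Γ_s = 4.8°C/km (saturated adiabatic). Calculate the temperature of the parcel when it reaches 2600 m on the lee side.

From 1100 m to 2700 m (dry): cools by 9.8 × 1.6 = 15.68°C, giving 1.42°C.
From 2700 m to 4500 m (saturated): cools by 4.8 × 1.8 = 8.64°C, giving -7.22°C.
From 4500 m to 2600 m (dry descent): warms by 9.8 × 1.9 = 18.62°C, giving 11.4°C.

11.4°C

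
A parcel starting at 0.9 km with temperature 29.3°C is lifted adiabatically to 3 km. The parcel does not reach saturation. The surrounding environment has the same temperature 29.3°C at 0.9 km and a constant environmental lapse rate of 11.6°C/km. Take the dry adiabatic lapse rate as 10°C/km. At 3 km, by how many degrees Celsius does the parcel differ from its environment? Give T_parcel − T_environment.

Parcel:
  Dry to 3000 m: -10 × 2.1 km = -21°C, so T = 8.3°C.
Environment:
  Environment to 3000 m: -11.6 × 2.1 km = -24.36°C, so T = 4.94°C.
T_parcel − T_env = 8.3 − 4.94 = +3.36°C

+3.36°C (parcel warmer than environment)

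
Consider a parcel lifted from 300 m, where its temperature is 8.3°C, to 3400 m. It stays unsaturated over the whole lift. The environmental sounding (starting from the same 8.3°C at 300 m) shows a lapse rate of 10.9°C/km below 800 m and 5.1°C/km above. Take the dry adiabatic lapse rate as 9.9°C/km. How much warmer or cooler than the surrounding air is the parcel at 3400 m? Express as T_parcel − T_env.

Parcel:
  300 → 3400 m (dry, 9.9°C/km): ΔT = -9.9 × 3.1 = -30.69°C → T = -22.39°C
Environment:
  300 → 800 m (environment, lower layer, 10.9°C/km): ΔT = -10.9 × 0.5 = -5.45°C → T = 2.85°C
  800 → 3400 m (environment, upper layer, 5.1°C/km): ΔT = -5.1 × 2.6 = -13.26°C → T = -10.41°C
T_parcel − T_env = -22.39 − (-10.41) = -11.98°C

-11.98°C (parcel cooler than environment)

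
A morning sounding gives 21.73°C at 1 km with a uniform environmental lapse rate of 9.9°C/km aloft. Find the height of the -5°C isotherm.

Height above start = (21.73 − (-5)) / 9.9 = 2.7 km
Altitude = 1000 m + 2700 m = 3700 m

3.7 km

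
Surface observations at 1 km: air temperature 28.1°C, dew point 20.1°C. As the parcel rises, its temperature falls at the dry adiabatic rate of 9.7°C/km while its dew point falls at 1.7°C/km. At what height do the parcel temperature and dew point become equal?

T and T_d converge at 9.7 − 1.7 = 8°C per km
Height above start = (28.1 − 20.1) / 8 = 1 km
LCL altitude = 1000 m + 1000 m = 2000 m

2 km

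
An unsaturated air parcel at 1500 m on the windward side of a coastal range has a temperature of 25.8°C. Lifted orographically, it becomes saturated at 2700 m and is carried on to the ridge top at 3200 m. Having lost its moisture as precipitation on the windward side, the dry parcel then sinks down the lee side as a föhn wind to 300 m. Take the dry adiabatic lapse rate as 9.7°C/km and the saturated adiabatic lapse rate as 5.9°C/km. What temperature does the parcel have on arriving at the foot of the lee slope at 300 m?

1500–2700 m, dry: Δz = 1.2 km ⇒ ΔT = -11.64°C; T = 14.16°C
2700–3200 m, saturated: Δz = 0.5 km ⇒ ΔT = -2.95°C; T = 11.21°C
3200–300 m, dry descent: Δz = 2.9 km ⇒ ΔT = +28.13°C; T = 39.34°C

39.34°C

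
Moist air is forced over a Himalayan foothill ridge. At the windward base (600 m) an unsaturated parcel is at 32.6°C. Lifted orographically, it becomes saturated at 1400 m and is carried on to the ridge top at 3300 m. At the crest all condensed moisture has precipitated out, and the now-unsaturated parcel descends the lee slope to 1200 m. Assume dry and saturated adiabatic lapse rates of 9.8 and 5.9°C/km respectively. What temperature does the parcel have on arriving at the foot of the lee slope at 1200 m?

From 600 m to 1400 m (dry): cools by 9.8 × 0.8 = 7.84°C, giving 24.76°C.
From 1400 m to 3300 m (saturated): cools by 5.9 × 1.9 = 11.21°C, giving 13.55°C.
From 3300 m to 1200 m (dry descent): warms by 9.8 × 2.1 = 20.58°C, giving 34.13°C.

34.13°C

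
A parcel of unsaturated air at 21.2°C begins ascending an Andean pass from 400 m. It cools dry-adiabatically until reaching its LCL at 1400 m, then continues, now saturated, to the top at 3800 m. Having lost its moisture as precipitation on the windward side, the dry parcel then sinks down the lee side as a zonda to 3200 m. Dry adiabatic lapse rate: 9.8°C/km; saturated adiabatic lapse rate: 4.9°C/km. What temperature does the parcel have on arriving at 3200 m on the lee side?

From 400 m to 1400 m (dry): cools by 9.8 × 1 = 9.8°C, giving 11.4°C.
From 1400 m to 3800 m (saturated): cools by 4.9 × 2.4 = 11.76°C, giving -0.36°C.
From 3800 m to 3200 m (dry descent): warms by 9.8 × 0.6 = 5.88°C, giving 5.52°C.

5.52°C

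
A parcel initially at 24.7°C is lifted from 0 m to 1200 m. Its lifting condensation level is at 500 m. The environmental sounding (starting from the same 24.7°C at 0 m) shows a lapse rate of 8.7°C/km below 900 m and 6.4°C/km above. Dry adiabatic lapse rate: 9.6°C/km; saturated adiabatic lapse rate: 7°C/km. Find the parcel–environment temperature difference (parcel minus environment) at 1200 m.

+0.05°C (parcel warmer than environment)

Parcel:
  0–500 m, dry: Δz = 0.5 km ⇒ ΔT = -4.8°C; T = 19.9°C
  500–1200 m, saturated: Δz = 0.7 km ⇒ ΔT = -4.9°C; T = 15°C
Environment:
  0–900 m, environment, lower layer: Δz = 0.9 km ⇒ ΔT = -7.83°C; T = 16.87°C
  900–1200 m, environment, upper layer: Δz = 0.3 km ⇒ ΔT = -1.92°C; T = 14.95°C
T_parcel − T_env = 15 − 14.95 = +0.05°C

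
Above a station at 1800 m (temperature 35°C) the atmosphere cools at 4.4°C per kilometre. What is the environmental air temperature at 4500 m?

23.12°C

1800 → 4500 m (environmental, 4.4°C/km): ΔT = -4.4 × 2.7 = -11.88°C → T = 23.12°C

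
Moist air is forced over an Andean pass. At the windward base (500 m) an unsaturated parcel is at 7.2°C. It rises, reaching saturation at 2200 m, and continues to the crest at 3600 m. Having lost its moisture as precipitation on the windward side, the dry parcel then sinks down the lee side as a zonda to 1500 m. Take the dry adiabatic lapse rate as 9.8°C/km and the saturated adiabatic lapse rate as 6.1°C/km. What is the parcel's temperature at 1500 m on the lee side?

500–2200 m, dry: Δz = 1.7 km ⇒ ΔT = -16.66°C; T = -9.46°C
2200–3600 m, saturated: Δz = 1.4 km ⇒ ΔT = -8.54°C; T = -18°C
3600–1500 m, dry descent: Δz = 2.1 km ⇒ ΔT = +20.58°C; T = 2.58°C

2.58°C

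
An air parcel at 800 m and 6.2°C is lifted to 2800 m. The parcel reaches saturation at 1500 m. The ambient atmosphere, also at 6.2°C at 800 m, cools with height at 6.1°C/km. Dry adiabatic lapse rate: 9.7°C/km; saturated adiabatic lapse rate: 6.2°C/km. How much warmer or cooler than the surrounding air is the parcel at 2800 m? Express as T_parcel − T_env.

-2.65°C (parcel cooler than environment)

Parcel:
  From 800 m to 1500 m (dry): cools by 9.7 × 0.7 = 6.79°C, giving -0.59°C.
  From 1500 m to 2800 m (saturated): cools by 6.2 × 1.3 = 8.06°C, giving -8.65°C.
Environment:
  From 800 m to 2800 m (environment): cools by 6.1 × 2 = 12.2°C, giving -6°C.
T_parcel − T_env = -8.65 − (-6) = -2.65°C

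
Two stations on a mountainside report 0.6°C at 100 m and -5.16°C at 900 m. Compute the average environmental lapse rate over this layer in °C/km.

7.2°C/km

Γ = −ΔT/Δz = (0.6 − (-5.16)) / (900 − 100) m
  = 5.76°C / 0.8 km = 7.2°C/km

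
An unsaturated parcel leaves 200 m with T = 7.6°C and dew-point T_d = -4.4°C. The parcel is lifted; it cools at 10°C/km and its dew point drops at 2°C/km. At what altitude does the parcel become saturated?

T and T_d converge at 10 − 2 = 8°C per km
Height above start = (7.6 − (-4.4)) / 8 = 1.5 km
LCL altitude = 200 m + 1500 m = 1700 m

1700 m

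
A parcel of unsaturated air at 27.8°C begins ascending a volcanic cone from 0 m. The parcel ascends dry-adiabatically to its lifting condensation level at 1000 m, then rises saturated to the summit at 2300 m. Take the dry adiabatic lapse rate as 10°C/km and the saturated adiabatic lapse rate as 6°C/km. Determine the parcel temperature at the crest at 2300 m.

10°C

0–1000 m, dry: Δz = 1 km ⇒ ΔT = -10°C; T = 17.8°C
1000–2300 m, saturated: Δz = 1.3 km ⇒ ΔT = -7.8°C; T = 10°C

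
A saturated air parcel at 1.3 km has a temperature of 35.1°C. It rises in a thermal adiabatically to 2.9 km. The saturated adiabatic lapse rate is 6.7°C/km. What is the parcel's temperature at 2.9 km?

1300 → 2900 m (saturated adiabatic, 6.7°C/km): ΔT = -6.7 × 1.6 = -10.72°C → T = 24.38°C

24.38°C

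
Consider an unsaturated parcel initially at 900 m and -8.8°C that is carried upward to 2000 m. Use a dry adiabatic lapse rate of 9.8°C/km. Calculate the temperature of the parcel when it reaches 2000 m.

-19.58°C

900 → 2000 m (dry adiabatic, 9.8°C/km): ΔT = -9.8 × 1.1 = -10.78°C → T = -19.58°C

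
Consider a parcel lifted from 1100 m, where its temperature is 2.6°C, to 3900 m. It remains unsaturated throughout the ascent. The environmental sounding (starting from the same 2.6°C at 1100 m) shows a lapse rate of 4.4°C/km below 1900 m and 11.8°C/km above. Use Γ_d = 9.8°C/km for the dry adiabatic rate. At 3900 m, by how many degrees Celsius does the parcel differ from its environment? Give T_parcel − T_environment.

Parcel:
  1100 → 3900 m (dry, 9.8°C/km): ΔT = -9.8 × 2.8 = -27.44°C → T = -24.84°C
Environment:
  1100 → 1900 m (environment, lower layer, 4.4°C/km): ΔT = -4.4 × 0.8 = -3.52°C → T = -0.92°C
  1900 → 3900 m (environment, upper layer, 11.8°C/km): ΔT = -11.8 × 2 = -23.6°C → T = -24.52°C
T_parcel − T_env = -24.84 − (-24.52) = -0.32°C

-0.32°C (parcel cooler than environment)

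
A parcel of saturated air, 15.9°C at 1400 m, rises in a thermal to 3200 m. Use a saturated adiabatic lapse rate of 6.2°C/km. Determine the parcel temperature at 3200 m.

4.74°C

Saturated adiabatic to 3200 m: -6.2 × 1.8 km = -11.16°C, so T = 4.74°C.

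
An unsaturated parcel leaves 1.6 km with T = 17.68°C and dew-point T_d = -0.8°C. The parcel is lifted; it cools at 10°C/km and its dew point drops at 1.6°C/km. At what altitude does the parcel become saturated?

3.8 km

T and T_d converge at 10 − 1.6 = 8.4°C per km
Height above start = (17.68 − (-0.8)) / 8.4 = 2.2 km
LCL altitude = 1600 m + 2200 m = 3800 m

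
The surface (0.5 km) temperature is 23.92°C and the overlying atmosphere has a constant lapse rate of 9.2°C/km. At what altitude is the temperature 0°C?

Height above start = (23.92 − 0) / 9.2 = 2.6 km
Altitude = 500 m + 2600 m = 3100 m

3.1 km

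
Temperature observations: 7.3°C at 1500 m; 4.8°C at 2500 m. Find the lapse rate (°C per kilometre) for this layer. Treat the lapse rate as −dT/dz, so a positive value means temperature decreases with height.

2.5°C/km

Γ = −ΔT/Δz = (7.3 − 4.8) / (2500 − 1500) m
  = 2.5°C / 1 km = 2.5°C/km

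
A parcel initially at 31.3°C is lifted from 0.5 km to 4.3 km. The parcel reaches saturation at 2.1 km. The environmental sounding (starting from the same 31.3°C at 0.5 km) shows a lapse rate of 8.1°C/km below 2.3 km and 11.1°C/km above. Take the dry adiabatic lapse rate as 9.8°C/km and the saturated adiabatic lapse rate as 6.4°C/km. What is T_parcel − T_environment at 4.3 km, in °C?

+7.02°C (parcel warmer than environment)

Parcel:
  500–2100 m, dry: Δz = 1.6 km ⇒ ΔT = -15.68°C; T = 15.62°C
  2100–4300 m, saturated: Δz = 2.2 km ⇒ ΔT = -14.08°C; T = 1.54°C
Environment:
  500–2300 m, environment, lower layer: Δz = 1.8 km ⇒ ΔT = -14.58°C; T = 16.72°C
  2300–4300 m, environment, upper layer: Δz = 2 km ⇒ ΔT = -22.2°C; T = -5.48°C
T_parcel − T_env = 1.54 − (-5.48) = +7.02°C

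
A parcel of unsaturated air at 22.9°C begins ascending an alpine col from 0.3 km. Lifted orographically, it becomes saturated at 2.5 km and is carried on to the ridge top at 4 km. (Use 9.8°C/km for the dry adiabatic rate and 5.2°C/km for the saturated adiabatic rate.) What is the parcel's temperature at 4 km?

-6.46°C

300 → 2500 m (dry, 9.8°C/km): ΔT = -9.8 × 2.2 = -21.56°C → T = 1.34°C
2500 → 4000 m (saturated, 5.2°C/km): ΔT = -5.2 × 1.5 = -7.8°C → T = -6.46°C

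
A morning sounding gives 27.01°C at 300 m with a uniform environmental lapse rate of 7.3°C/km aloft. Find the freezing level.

Height above start = (27.01 − 0) / 7.3 = 3.7 km
Altitude = 300 m + 3700 m = 4000 m

4000 m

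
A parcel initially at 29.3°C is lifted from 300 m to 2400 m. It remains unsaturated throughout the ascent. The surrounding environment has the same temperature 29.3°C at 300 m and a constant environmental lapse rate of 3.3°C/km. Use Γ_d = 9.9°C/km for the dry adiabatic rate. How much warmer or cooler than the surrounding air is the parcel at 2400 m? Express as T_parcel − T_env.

-13.86°C (parcel cooler than environment)

Parcel:
  300 → 2400 m (dry, 9.9°C/km): ΔT = -9.9 × 2.1 = -20.79°C → T = 8.51°C
Environment:
  300 → 2400 m (environment, 3.3°C/km): ΔT = -3.3 × 2.1 = -6.93°C → T = 22.37°C
T_parcel − T_env = 8.51 − 22.37 = -13.86°C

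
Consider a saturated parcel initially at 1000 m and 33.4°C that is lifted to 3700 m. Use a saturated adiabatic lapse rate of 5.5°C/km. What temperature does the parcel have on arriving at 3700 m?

18.55°C

1000 → 3700 m (saturated adiabatic, 5.5°C/km): ΔT = -5.5 × 2.7 = -14.85°C → T = 18.55°C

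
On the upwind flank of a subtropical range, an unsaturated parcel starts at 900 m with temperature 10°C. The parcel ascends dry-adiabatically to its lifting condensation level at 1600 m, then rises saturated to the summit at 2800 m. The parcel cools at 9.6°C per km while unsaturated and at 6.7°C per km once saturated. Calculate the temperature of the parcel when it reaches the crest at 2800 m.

900–1600 m, dry: Δz = 0.7 km ⇒ ΔT = -6.72°C; T = 3.28°C
1600–2800 m, saturated: Δz = 1.2 km ⇒ ΔT = -8.04°C; T = -4.76°C

-4.76°C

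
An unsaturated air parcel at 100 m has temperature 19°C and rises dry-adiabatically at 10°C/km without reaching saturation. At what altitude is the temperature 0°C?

Height above start = (19 − 0) / 10 = 1.9 km
Altitude = 100 m + 1900 m = 2000 m

2000 m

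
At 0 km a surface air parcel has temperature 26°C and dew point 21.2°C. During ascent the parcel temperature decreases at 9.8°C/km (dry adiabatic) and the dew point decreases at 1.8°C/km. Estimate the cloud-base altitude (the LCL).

T and T_d converge at 9.8 − 1.8 = 8°C per km
Height above start = (26 − 21.2) / 8 = 0.6 km
LCL altitude = 0 m + 600 m = 600 m

0.6 km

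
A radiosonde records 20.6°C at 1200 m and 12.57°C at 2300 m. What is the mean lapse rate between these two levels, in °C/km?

7.3°C/km

Γ = −ΔT/Δz = (20.6 − 12.57) / (2300 − 1200) m
  = 8.03°C / 1.1 km = 7.3°C/km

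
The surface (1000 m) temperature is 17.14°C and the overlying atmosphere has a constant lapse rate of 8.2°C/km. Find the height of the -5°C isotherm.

Height above start = (17.14 − (-5)) / 8.2 = 2.7 km
Altitude = 1000 m + 2700 m = 3700 m

3700 m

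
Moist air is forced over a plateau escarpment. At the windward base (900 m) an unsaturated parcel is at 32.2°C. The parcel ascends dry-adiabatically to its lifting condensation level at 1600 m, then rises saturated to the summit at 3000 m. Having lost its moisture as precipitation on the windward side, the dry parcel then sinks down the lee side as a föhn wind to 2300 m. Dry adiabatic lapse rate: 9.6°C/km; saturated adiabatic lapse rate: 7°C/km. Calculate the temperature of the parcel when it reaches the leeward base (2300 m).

22.4°C

Dry to 1600 m: -9.6 × 0.7 km = -6.72°C, so T = 25.48°C.
Saturated to 3000 m: -7 × 1.4 km = -9.8°C, so T = 15.68°C.
Dry descent to 2300 m: +9.6 × 0.7 km = +6.72°C, so T = 22.4°C.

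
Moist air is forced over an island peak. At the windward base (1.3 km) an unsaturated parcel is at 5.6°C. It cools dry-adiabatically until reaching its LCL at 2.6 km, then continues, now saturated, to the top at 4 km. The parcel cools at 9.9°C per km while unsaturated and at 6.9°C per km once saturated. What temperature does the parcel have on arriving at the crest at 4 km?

Dry to 2600 m: -9.9 × 1.3 km = -12.87°C, so T = -7.27°C.
Saturated to 4000 m: -6.9 × 1.4 km = -9.66°C, so T = -16.93°C.

-16.93°C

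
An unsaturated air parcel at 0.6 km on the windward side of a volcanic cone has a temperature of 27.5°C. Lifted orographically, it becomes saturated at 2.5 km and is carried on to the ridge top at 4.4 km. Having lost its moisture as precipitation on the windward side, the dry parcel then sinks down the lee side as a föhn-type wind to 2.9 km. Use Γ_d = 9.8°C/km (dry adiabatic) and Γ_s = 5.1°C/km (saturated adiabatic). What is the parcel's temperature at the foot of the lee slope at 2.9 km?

13.89°C

Dry to 2500 m: -9.8 × 1.9 km = -18.62°C, so T = 8.88°C.
Saturated to 4400 m: -5.1 × 1.9 km = -9.69°C, so T = -0.81°C.
Dry descent to 2900 m: +9.8 × 1.5 km = +14.7°C, so T = 13.89°C.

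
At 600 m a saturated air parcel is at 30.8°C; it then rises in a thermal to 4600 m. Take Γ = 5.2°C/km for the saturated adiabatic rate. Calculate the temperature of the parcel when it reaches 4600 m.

10°C

600 → 4600 m (saturated adiabatic, 5.2°C/km): ΔT = -5.2 × 4 = -20.8°C → T = 10°C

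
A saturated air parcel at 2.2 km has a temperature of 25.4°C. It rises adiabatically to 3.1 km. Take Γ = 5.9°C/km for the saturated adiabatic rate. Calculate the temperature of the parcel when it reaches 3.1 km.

20.09°C

2200–3100 m, saturated adiabatic: Δz = 0.9 km ⇒ ΔT = -5.31°C; T = 20.09°C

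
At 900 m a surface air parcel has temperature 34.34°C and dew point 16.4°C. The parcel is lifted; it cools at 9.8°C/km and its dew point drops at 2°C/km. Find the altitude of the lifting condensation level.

T and T_d converge at 9.8 − 2 = 7.8°C per km
Height above start = (34.34 − 16.4) / 7.8 = 2.3 km
LCL altitude = 900 m + 2300 m = 3200 m

3200 m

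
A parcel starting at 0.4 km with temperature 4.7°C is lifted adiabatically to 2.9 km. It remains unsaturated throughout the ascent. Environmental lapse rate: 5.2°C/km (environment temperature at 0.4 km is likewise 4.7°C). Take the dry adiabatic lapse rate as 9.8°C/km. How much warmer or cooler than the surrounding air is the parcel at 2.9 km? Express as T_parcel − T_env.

Parcel:
  400–2900 m, dry: Δz = 2.5 km ⇒ ΔT = -24.5°C; T = -19.8°C
Environment:
  400–2900 m, environment: Δz = 2.5 km ⇒ ΔT = -13°C; T = -8.3°C
T_parcel − T_env = -19.8 − (-8.3) = -11.5°C

-11.5°C (parcel cooler than environment)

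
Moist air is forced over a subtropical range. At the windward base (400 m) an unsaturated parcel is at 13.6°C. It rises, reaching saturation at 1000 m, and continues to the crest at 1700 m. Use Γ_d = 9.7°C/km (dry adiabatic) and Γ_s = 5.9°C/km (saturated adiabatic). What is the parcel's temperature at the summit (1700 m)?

From 400 m to 1000 m (dry): cools by 9.7 × 0.6 = 5.82°C, giving 7.78°C.
From 1000 m to 1700 m (saturated): cools by 5.9 × 0.7 = 4.13°C, giving 3.65°C.

3.65°C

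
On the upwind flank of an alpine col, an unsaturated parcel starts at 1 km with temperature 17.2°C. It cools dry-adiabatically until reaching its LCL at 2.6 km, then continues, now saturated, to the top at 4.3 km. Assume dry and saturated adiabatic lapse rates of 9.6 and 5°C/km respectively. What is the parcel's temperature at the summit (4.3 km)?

-6.66°C

From 1000 m to 2600 m (dry): cools by 9.6 × 1.6 = 15.36°C, giving 1.84°C.
From 2600 m to 4300 m (saturated): cools by 5 × 1.7 = 8.5°C, giving -6.66°C.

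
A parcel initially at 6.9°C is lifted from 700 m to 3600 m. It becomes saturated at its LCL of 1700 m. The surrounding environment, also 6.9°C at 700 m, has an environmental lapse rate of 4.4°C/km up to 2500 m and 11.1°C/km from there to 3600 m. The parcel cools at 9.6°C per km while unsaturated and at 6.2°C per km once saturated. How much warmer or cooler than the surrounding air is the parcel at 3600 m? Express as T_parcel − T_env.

Parcel:
  700 → 1700 m (dry, 9.6°C/km): ΔT = -9.6 × 1 = -9.6°C → T = -2.7°C
  1700 → 3600 m (saturated, 6.2°C/km): ΔT = -6.2 × 1.9 = -11.78°C → T = -14.48°C
Environment:
  700 → 2500 m (environment, lower layer, 4.4°C/km): ΔT = -4.4 × 1.8 = -7.92°C → T = -1.02°C
  2500 → 3600 m (environment, upper layer, 11.1°C/km): ΔT = -11.1 × 1.1 = -12.21°C → T = -13.23°C
T_parcel − T_env = -14.48 − (-13.23) = -1.25°C

-1.25°C (parcel cooler than environment)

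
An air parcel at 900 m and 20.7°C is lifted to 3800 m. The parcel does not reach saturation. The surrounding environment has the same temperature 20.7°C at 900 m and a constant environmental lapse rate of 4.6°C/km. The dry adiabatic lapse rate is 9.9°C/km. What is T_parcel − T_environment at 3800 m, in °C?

-15.37°C (parcel cooler than environment)

Parcel:
  900–3800 m, dry: Δz = 2.9 km ⇒ ΔT = -28.71°C; T = -8.01°C
Environment:
  900–3800 m, environment: Δz = 2.9 km ⇒ ΔT = -13.34°C; T = 7.36°C
T_parcel − T_env = -8.01 − 7.36 = -15.37°C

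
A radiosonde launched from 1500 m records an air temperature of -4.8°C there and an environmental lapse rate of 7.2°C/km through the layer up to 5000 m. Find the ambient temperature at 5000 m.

-30°C

1500 → 5000 m (environmental, 7.2°C/km): ΔT = -7.2 × 3.5 = -25.2°C → T = -30°C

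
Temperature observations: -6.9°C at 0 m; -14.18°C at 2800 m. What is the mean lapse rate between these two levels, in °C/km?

2.6°C/km

Γ = −ΔT/Δz = (-6.9 − (-14.18)) / (2800 − 0) m
  = 7.28°C / 2.8 km = 2.6°C/km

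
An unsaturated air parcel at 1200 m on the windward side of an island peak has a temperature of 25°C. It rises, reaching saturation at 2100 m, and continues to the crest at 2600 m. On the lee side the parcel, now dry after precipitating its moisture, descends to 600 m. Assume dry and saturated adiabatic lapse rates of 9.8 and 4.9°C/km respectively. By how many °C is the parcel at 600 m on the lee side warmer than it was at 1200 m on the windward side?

1200–2100 m, dry: Δz = 0.9 km ⇒ ΔT = -8.82°C; T = 16.18°C
2100–2600 m, saturated: Δz = 0.5 km ⇒ ΔT = -2.45°C; T = 13.73°C
2600–600 m, dry descent: Δz = 2 km ⇒ ΔT = +19.6°C; T = 33.33°C
Net change vs windward start: 33.33 − 25 = +8.33°C

+8.33°C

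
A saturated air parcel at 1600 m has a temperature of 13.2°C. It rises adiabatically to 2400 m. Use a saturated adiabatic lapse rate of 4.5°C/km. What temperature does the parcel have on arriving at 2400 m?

1600–2400 m, saturated adiabatic: Δz = 0.8 km ⇒ ΔT = -3.6°C; T = 9.6°C

9.6°C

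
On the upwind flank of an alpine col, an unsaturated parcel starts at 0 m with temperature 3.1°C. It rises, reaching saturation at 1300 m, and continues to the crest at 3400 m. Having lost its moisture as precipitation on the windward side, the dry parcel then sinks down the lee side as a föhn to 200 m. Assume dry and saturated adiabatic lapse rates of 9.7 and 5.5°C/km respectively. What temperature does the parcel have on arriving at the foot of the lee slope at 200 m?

9.98°C

0–1300 m, dry: Δz = 1.3 km ⇒ ΔT = -12.61°C; T = -9.51°C
1300–3400 m, saturated: Δz = 2.1 km ⇒ ΔT = -11.55°C; T = -21.06°C
3400–200 m, dry descent: Δz = 3.2 km ⇒ ΔT = +31.04°C; T = 9.98°C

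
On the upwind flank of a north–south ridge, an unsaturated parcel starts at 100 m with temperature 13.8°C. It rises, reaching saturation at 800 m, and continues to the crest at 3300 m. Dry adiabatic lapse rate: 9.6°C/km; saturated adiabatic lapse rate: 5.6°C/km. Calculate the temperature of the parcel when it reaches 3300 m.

-6.92°C

Dry to 800 m: -9.6 × 0.7 km = -6.72°C, so T = 7.08°C.
Saturated to 3300 m: -5.6 × 2.5 km = -14°C, so T = -6.92°C.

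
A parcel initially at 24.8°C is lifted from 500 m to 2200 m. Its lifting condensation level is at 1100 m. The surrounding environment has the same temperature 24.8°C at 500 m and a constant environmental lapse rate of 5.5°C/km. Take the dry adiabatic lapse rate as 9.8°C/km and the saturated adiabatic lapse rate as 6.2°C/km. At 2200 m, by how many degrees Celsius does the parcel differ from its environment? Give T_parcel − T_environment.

Parcel:
  From 500 m to 1100 m (dry): cools by 9.8 × 0.6 = 5.88°C, giving 18.92°C.
  From 1100 m to 2200 m (saturated): cools by 6.2 × 1.1 = 6.82°C, giving 12.1°C.
Environment:
  From 500 m to 2200 m (environment): cools by 5.5 × 1.7 = 9.35°C, giving 15.45°C.
T_parcel − T_env = 12.1 − 15.45 = -3.35°C

-3.35°C (parcel cooler than environment)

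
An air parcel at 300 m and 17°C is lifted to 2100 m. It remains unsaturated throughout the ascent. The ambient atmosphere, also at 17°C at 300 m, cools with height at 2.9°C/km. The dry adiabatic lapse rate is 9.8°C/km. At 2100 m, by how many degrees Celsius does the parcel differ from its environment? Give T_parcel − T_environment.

Parcel:
  From 300 m to 2100 m (dry): cools by 9.8 × 1.8 = 17.64°C, giving -0.64°C.
Environment:
  From 300 m to 2100 m (environment): cools by 2.9 × 1.8 = 5.22°C, giving 11.78°C.
T_parcel − T_env = -0.64 − 11.78 = -12.42°C

-12.42°C (parcel cooler than environment)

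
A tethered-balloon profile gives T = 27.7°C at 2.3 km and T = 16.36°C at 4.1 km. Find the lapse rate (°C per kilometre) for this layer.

6.3°C/km

Γ = −ΔT/Δz = (27.7 − 16.36) / (4100 − 2300) m
  = 11.34°C / 1.8 km = 6.3°C/km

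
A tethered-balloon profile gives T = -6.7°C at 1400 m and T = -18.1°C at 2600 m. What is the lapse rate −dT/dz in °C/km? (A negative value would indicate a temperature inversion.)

Γ = −ΔT/Δz = (-6.7 − (-18.1)) / (2600 − 1400) m
  = 11.4°C / 1.2 km = 9.5°C/km

9.5°C/km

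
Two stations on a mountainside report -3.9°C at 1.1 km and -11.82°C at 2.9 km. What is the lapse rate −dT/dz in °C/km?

Γ = −ΔT/Δz = (-3.9 − (-11.82)) / (2900 − 1100) m
  = 7.92°C / 1.8 km = 4.4°C/km

4.4°C/km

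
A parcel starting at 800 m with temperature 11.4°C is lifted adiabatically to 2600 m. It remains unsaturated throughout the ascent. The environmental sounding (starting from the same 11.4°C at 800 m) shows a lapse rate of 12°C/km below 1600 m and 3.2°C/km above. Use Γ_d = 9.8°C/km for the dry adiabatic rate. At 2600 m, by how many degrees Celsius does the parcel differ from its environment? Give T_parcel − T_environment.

-4.84°C (parcel cooler than environment)

Parcel:
  800–2600 m, dry: Δz = 1.8 km ⇒ ΔT = -17.64°C; T = -6.24°C
Environment:
  800–1600 m, environment, lower layer: Δz = 0.8 km ⇒ ΔT = -9.6°C; T = 1.8°C
  1600–2600 m, environment, upper layer: Δz = 1 km ⇒ ΔT = -3.2°C; T = -1.4°C
T_parcel − T_env = -6.24 − (-1.4) = -4.84°C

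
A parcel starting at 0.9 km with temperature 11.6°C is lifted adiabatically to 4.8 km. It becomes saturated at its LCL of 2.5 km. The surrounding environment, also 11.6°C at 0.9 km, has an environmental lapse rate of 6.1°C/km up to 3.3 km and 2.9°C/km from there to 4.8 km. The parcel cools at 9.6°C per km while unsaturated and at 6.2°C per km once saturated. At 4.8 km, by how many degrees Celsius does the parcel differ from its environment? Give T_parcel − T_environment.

Parcel:
  Dry to 2500 m: -9.6 × 1.6 km = -15.36°C, so T = -3.76°C.
  Saturated to 4800 m: -6.2 × 2.3 km = -14.26°C, so T = -18.02°C.
Environment:
  Environment, lower layer to 3300 m: -6.1 × 2.4 km = -14.64°C, so T = -3.04°C.
  Environment, upper layer to 4800 m: -2.9 × 1.5 km = -4.35°C, so T = -7.39°C.
T_parcel − T_env = -18.02 − (-7.39) = -10.63°C

-10.63°C (parcel cooler than environment)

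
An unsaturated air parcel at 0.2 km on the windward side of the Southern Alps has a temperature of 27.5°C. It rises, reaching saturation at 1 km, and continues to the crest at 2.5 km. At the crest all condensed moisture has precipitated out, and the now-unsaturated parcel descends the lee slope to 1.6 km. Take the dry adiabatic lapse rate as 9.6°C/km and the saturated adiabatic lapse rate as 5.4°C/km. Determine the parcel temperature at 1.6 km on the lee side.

Dry to 1000 m: -9.6 × 0.8 km = -7.68°C, so T = 19.82°C.
Saturated to 2500 m: -5.4 × 1.5 km = -8.1°C, so T = 11.72°C.
Dry descent to 1600 m: +9.6 × 0.9 km = +8.64°C, so T = 20.36°C.

20.36°C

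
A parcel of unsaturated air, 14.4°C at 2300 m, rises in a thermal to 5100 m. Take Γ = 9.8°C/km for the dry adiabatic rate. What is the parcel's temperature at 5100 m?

2300 → 5100 m (dry adiabatic, 9.8°C/km): ΔT = -9.8 × 2.8 = -27.44°C → T = -13.04°C

-13.04°C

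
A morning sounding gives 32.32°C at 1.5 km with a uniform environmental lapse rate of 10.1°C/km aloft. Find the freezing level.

Height above start = (32.32 − 0) / 10.1 = 3.2 km
Altitude = 1500 m + 3200 m = 4700 m

4.7 km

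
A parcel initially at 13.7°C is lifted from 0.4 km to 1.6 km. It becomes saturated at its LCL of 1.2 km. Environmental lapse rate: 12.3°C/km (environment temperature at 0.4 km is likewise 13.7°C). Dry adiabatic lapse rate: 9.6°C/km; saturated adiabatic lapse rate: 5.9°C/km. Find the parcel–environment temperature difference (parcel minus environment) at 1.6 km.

Parcel:
  400 → 1200 m (dry, 9.6°C/km): ΔT = -9.6 × 0.8 = -7.68°C → T = 6.02°C
  1200 → 1600 m (saturated, 5.9°C/km): ΔT = -5.9 × 0.4 = -2.36°C → T = 3.66°C
Environment:
  400 → 1600 m (environment, 12.3°C/km): ΔT = -12.3 × 1.2 = -14.76°C → T = -1.06°C
T_parcel − T_env = 3.66 − (-1.06) = +4.72°C

+4.72°C (parcel warmer than environment)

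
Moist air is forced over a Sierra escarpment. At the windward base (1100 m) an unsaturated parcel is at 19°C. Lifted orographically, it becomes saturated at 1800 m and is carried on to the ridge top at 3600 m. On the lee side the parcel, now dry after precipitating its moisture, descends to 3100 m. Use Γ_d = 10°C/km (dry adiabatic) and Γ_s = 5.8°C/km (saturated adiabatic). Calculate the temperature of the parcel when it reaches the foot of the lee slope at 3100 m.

1100 → 1800 m (dry, 10°C/km): ΔT = -10 × 0.7 = -7°C → T = 12°C
1800 → 3600 m (saturated, 5.8°C/km): ΔT = -5.8 × 1.8 = -10.44°C → T = 1.56°C
3600 → 3100 m (dry descent, 10°C/km): ΔT = +10 × 0.5 = +5°C → T = 6.56°C

6.56°C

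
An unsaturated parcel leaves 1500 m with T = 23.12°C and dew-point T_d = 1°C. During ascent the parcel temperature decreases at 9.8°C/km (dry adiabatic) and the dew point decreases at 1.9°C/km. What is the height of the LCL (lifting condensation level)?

T and T_d converge at 9.8 − 1.9 = 7.9°C per km
Height above start = (23.12 − 1) / 7.9 = 2.8 km
LCL altitude = 1500 m + 2800 m = 4300 m

4300 m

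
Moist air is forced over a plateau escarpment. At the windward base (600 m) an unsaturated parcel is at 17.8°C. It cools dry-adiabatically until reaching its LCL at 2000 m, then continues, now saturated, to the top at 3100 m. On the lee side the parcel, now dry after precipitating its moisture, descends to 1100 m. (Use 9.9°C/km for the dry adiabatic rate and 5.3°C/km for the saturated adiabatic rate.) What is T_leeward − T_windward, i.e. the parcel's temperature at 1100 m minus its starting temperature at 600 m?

+0.11°C

600–2000 m, dry: Δz = 1.4 km ⇒ ΔT = -13.86°C; T = 3.94°C
2000–3100 m, saturated: Δz = 1.1 km ⇒ ΔT = -5.83°C; T = -1.89°C
3100–1100 m, dry descent: Δz = 2 km ⇒ ΔT = +19.8°C; T = 17.91°C
Net change vs windward start: 17.91 − 17.8 = +0.11°C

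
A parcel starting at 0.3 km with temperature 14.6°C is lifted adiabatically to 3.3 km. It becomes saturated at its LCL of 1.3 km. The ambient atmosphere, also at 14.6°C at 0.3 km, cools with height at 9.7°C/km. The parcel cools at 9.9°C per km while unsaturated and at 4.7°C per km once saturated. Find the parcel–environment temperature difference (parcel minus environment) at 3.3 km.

Parcel:
  300 → 1300 m (dry, 9.9°C/km): ΔT = -9.9 × 1 = -9.9°C → T = 4.7°C
  1300 → 3300 m (saturated, 4.7°C/km): ΔT = -4.7 × 2 = -9.4°C → T = -4.7°C
Environment:
  300 → 3300 m (environment, 9.7°C/km): ΔT = -9.7 × 3 = -29.1°C → T = -14.5°C
T_parcel − T_env = -4.7 − (-14.5) = +9.8°C

+9.8°C (parcel warmer than environment)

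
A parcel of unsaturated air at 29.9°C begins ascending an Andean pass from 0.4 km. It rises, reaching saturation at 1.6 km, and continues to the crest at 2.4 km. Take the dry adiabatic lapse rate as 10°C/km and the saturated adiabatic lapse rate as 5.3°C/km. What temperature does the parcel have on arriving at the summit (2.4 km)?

Dry to 1600 m: -10 × 1.2 km = -12°C, so T = 17.9°C.
Saturated to 2400 m: -5.3 × 0.8 km = -4.24°C, so T = 13.66°C.

13.66°C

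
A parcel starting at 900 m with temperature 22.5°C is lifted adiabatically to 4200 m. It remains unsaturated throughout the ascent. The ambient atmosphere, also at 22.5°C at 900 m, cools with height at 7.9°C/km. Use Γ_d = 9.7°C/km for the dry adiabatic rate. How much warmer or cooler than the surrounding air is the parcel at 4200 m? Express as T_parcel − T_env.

-5.94°C (parcel cooler than environment)

Parcel:
  Dry to 4200 m: -9.7 × 3.3 km = -32.01°C, so T = -9.51°C.
Environment:
  Environment to 4200 m: -7.9 × 3.3 km = -26.07°C, so T = -3.57°C.
T_parcel − T_env = -9.51 − (-3.57) = -5.94°C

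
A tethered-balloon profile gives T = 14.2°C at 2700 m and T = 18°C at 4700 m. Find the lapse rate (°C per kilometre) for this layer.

Γ = −ΔT/Δz = (14.2 − 18) / (4700 − 2700) m
  = -3.8°C / 2 km = -1.9°C/km

-1.9°C/km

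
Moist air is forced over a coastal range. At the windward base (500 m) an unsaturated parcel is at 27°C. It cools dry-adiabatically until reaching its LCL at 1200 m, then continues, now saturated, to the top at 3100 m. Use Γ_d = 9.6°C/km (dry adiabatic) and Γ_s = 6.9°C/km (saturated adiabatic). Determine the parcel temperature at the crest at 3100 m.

7.17°C

500 → 1200 m (dry, 9.6°C/km): ΔT = -9.6 × 0.7 = -6.72°C → T = 20.28°C
1200 → 3100 m (saturated, 6.9°C/km): ΔT = -6.9 × 1.9 = -13.11°C → T = 7.17°C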